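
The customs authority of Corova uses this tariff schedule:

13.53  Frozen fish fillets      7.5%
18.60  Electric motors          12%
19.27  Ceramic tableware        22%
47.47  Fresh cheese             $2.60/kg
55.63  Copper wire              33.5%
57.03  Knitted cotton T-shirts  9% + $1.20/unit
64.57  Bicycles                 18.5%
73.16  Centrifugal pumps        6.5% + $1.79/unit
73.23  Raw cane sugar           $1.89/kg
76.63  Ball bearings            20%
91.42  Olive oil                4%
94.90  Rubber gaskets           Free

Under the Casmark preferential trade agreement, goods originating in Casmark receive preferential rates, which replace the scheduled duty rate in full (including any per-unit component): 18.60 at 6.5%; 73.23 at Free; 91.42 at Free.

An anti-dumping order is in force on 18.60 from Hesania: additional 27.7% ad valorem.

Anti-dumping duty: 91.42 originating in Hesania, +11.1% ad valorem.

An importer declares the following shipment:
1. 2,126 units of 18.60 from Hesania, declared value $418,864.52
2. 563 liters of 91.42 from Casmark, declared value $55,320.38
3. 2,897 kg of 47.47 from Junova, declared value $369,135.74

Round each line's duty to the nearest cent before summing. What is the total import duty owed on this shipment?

$173,821.41

Line 1 (18.60, Hesania, 2,126 units, $418,864.52):
Base rate for 18.60 is 12%.
18.60 has an FTA preferential rate, but origin Hesania is not Casmark; base rate stands.
Additional duty on 18.60 from Hesania: +27.7%. Applied ad valorem rate: 12% + 27.7% = 39.7%.
Duty = $418,864.52 × 39.7% = $166,289.21.
Line 2 (91.42, Casmark, 563 liters, $55,320.38):
Base rate for 91.42 is 4%.
Origin Casmark qualifies under the Corova–Casmark agreement and 91.42 is covered: preferential rate Free applies instead.
The additional-duty order on 91.42 targets Hesania, not Casmark; it does not apply.
Duty = $55,320.38 × 0% = $0.00.
Line 3 (47.47, Junova, 2,897 kg, $369,135.74):
Base rate for 47.47 is $2.60/kg.
Duty = 2,897 × $2.60 = $7,532.20.
Total = $166,289.21 + $0.00 + $7,532.20 = $173,821.41.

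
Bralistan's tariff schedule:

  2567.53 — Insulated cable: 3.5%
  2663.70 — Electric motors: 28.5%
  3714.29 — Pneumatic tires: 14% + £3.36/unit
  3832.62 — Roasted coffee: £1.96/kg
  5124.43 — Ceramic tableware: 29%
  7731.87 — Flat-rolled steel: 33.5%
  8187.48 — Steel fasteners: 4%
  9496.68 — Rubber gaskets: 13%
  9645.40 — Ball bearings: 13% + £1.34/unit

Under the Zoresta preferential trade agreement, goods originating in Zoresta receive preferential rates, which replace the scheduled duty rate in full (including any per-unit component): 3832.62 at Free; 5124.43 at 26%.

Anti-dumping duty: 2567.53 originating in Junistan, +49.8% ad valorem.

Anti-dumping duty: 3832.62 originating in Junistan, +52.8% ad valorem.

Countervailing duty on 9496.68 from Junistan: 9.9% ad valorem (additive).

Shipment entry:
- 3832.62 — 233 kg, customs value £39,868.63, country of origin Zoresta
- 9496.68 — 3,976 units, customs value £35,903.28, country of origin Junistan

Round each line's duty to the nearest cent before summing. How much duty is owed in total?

£8,221.85

Line 1 (3832.62, Zoresta, 233 kg, £39,868.63):
Base rate for 3832.62 is £1.96/kg.
Origin Zoresta qualifies under the Bralistan–Zoresta agreement and 3832.62 is covered: preferential rate Free applies instead.
The additional-duty order on 3832.62 targets Junistan, not Zoresta; it does not apply.
Duty = £39,868.63 × 0% = £0.00.
Line 2 (9496.68, Junistan, 3,976 units, £35,903.28):
Base rate for 9496.68 is 13%.
Additional duty on 9496.68 from Junistan: +9.9%. Applied ad valorem rate: 13% + 9.9% = 22.9%.
Duty = £35,903.28 × 22.9% = £8,221.85.
Total = £0.00 + £8,221.85 = £8,221.85.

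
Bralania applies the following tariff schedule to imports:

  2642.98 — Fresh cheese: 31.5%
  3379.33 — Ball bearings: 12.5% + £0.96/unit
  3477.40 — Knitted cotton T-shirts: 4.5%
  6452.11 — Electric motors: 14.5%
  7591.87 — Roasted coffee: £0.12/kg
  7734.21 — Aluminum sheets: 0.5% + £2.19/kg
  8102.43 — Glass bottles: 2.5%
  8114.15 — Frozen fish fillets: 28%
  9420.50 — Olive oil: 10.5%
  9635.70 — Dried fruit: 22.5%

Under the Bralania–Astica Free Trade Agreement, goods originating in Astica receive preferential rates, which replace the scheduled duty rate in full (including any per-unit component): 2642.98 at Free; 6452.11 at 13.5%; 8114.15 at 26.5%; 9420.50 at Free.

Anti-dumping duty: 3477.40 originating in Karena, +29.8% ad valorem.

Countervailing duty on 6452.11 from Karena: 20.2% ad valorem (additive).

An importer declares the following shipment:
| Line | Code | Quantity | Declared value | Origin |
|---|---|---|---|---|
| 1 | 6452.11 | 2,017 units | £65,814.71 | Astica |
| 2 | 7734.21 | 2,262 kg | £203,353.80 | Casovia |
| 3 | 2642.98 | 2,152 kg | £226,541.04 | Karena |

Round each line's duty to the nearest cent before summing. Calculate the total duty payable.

£86,215.97

Line 1 (6452.11, Astica, 2,017 units, £65,814.71):
Base rate for 6452.11 is 14.5%.
Origin Astica qualifies under the Bralania–Astica agreement and 6452.11 is covered: preferential rate 13.5% applies instead.
The additional-duty order on 6452.11 targets Karena, not Astica; it does not apply.
Duty = £65,814.71 × 13.5% = £8,884.99.
Line 2 (7734.21, Casovia, 2,262 kg, £203,353.80):
Base rate for 7734.21 is 0.5% + £2.19/kg.
Duty = £203,353.80 × 0.5% + 2,262 × £2.19 = £5,970.55.
Line 3 (2642.98, Karena, 2,152 kg, £226,541.04):
Base rate for 2642.98 is 31.5%.
2642.98 has an FTA preferential rate, but origin Karena is not Astica; base rate stands.
Duty = £226,541.04 × 31.5% = £71,360.43.
Total = £8,884.99 + £5,970.55 + £71,360.43 = £86,215.97.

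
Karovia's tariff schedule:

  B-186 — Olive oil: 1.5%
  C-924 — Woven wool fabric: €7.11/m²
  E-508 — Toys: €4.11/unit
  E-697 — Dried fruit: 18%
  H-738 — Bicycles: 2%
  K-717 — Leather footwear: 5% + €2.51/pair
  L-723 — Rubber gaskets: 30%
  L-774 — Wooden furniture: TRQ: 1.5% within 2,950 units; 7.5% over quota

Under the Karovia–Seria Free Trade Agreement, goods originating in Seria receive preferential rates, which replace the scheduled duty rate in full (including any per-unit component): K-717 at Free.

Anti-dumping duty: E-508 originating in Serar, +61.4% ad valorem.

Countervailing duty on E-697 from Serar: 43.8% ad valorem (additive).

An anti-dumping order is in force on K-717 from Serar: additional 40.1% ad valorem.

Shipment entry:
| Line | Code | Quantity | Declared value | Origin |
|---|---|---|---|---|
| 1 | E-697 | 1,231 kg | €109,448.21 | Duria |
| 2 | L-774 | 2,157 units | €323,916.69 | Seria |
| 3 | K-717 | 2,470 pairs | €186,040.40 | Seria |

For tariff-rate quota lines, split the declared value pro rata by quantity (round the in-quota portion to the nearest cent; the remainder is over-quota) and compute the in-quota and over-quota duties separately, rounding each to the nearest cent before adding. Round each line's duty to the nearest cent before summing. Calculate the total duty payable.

€24,559.43

Line 1 (E-697, Duria, 1,231 kg, €109,448.21):
Base rate for E-697 is 18%.
The additional-duty order on E-697 targets Serar, not Duria; it does not apply.
Duty = €109,448.21 × 18% = €19,700.68.
Line 2 (L-774, Seria, 2,157 units, €323,916.69):
Code L-774 is under a tariff-rate quota (threshold 2,950 units). Quantity 2,157 units is within the quota, so the in-quota rate 1.5% applies to the full value.
Duty = €323,916.69 × 1.5% = €4,858.75.
Line 3 (K-717, Seria, 2,470 pairs, €186,040.40):
Base rate for K-717 is 5% + €2.51/pair.
Origin Seria qualifies under the Karovia–Seria agreement and K-717 is covered: preferential rate Free applies instead.
The additional-duty order on K-717 targets Serar, not Seria; it does not apply.
Duty = €186,040.40 × 0% = €0.00.
Total = €19,700.68 + €4,858.75 + €0.00 = €24,559.43.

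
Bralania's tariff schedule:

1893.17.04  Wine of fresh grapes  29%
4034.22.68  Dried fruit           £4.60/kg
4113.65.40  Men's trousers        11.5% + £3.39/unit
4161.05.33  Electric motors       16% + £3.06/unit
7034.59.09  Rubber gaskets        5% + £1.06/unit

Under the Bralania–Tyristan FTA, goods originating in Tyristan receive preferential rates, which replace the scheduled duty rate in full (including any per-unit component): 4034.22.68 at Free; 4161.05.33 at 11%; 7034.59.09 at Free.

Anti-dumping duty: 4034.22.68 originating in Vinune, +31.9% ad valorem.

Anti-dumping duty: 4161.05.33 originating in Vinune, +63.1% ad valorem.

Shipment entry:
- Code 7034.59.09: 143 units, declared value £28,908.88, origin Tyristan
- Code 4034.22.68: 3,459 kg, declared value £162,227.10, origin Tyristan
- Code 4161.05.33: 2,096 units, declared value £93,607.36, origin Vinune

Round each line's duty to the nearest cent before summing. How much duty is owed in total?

Line 1 (7034.59.09, Tyristan, 143 units, £28,908.88):
Base rate for 7034.59.09 is 5% + £1.06/unit.
Origin Tyristan qualifies under the Bralania–Tyristan agreement and 7034.59.09 is covered: preferential rate Free applies instead.
Duty = £28,908.88 × 0% = £0.00.
Line 2 (4034.22.68, Tyristan, 3,459 kg, £162,227.10):
Base rate for 4034.22.68 is £4.60/kg.
Origin Tyristan qualifies under the Bralania–Tyristan agreement and 4034.22.68 is covered: preferential rate Free applies instead.
The additional-duty order on 4034.22.68 targets Vinune, not Tyristan; it does not apply.
Duty = £162,227.10 × 0% = £0.00.
Line 3 (4161.05.33, Vinune, 2,096 units, £93,607.36):
Base rate for 4161.05.33 is 16% + £3.06/unit.
4161.05.33 has an FTA preferential rate, but origin Vinune is not Tyristan; base rate stands.
Additional duty on 4161.05.33 from Vinune: +63.1%. Applied ad valorem rate: 16% + 63.1% = 79.1%.
Duty = £93,607.36 × 79.1% + 2,096 × £3.06 = £80,457.18.
Total = £0.00 + £0.00 + £80,457.18 = £80,457.18.

£80,457.18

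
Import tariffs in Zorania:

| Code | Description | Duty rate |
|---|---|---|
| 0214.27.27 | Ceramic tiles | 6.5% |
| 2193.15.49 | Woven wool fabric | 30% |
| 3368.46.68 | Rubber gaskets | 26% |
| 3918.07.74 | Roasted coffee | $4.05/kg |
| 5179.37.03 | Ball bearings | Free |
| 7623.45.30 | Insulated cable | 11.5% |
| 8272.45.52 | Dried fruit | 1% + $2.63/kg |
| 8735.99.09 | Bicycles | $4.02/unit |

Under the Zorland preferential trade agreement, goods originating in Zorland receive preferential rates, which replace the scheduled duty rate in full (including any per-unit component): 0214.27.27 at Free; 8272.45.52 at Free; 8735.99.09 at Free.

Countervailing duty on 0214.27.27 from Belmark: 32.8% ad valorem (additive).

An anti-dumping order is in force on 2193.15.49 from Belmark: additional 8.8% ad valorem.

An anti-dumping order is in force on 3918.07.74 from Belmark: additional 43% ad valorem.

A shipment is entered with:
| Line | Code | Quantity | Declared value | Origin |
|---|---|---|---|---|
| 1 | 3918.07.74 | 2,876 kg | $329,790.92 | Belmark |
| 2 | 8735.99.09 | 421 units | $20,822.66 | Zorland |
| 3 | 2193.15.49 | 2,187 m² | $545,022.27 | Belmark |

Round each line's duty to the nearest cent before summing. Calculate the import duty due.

$364,926.54

Line 1 (3918.07.74, Belmark, 2,876 kg, $329,790.92):
Base rate for 3918.07.74 is $4.05/kg.
Additional duty on 3918.07.74 from Belmark: +43% ad valorem. Applied ad valorem rate = 43%.
Duty = $329,790.92 × 43% + 2,876 × $4.05 = $153,457.90.
Line 2 (8735.99.09, Zorland, 421 units, $20,822.66):
Base rate for 8735.99.09 is $4.02/unit.
Origin Zorland qualifies under the Zorania–Zorland agreement and 8735.99.09 is covered: preferential rate Free applies instead.
Duty = $20,822.66 × 0% = $0.00.
Line 3 (2193.15.49, Belmark, 2,187 m², $545,022.27):
Base rate for 2193.15.49 is 30%.
Additional duty on 2193.15.49 from Belmark: +8.8%. Applied ad valorem rate: 30% + 8.8% = 38.8%.
Duty = $545,022.27 × 38.8% = $211,468.64.
Total = $153,457.90 + $0.00 + $211,468.64 = $364,926.54.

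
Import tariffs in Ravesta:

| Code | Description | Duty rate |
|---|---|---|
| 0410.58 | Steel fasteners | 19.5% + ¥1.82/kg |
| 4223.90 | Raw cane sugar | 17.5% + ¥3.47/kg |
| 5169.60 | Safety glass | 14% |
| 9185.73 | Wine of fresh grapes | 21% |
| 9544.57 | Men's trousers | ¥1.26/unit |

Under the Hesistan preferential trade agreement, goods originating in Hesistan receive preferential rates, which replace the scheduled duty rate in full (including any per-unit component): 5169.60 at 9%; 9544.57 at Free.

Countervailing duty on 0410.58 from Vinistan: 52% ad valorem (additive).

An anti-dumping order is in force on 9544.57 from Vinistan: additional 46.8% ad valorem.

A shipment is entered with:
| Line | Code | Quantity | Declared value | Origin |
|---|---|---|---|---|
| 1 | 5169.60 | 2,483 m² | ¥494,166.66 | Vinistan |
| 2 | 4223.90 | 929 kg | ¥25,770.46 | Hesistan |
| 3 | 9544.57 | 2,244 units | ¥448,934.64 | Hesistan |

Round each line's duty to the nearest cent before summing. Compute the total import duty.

Line 1 (5169.60, Vinistan, 2,483 m², ¥494,166.66):
Base rate for 5169.60 is 14%.
5169.60 has an FTA preferential rate, but origin Vinistan is not Hesistan; base rate stands.
Duty = ¥494,166.66 × 14% = ¥69,183.33.
Line 2 (4223.90, Hesistan, 929 kg, ¥25,770.46):
Base rate for 4223.90 is 17.5% + ¥3.47/kg.
Origin Hesistan is the FTA partner but 4223.90 is not on the preference list; base rate stands.
Duty = ¥25,770.46 × 17.5% + 929 × ¥3.47 = ¥7,733.46.
Line 3 (9544.57, Hesistan, 2,244 units, ¥448,934.64):
Base rate for 9544.57 is ¥1.26/unit.
Origin Hesistan qualifies under the Ravesta–Hesistan agreement and 9544.57 is covered: preferential rate Free applies instead.
The additional-duty order on 9544.57 targets Vinistan, not Hesistan; it does not apply.
Duty = ¥448,934.64 × 0% = ¥0.00.
Total = ¥69,183.33 + ¥7,733.46 + ¥0.00 = ¥76,916.79.

¥76,916.79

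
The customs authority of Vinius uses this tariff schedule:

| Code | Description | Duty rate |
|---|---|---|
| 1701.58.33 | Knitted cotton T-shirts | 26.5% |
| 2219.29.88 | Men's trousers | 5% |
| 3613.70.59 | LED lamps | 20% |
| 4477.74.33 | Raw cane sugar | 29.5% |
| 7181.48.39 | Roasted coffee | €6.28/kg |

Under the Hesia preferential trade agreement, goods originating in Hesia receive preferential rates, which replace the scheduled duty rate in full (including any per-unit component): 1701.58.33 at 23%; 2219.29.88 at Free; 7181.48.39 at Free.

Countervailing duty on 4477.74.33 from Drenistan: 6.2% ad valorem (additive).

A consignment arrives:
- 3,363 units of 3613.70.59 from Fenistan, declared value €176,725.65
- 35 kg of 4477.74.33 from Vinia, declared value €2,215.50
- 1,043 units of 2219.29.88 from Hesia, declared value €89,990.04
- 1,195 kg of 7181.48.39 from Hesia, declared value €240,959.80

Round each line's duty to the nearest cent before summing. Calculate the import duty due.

Line 1 (3613.70.59, Fenistan, 3,363 units, €176,725.65):
Base rate for 3613.70.59 is 20%.
Duty = €176,725.65 × 20% = €35,345.13.
Line 2 (4477.74.33, Vinia, 35 kg, €2,215.50):
Base rate for 4477.74.33 is 29.5%.
The additional-duty order on 4477.74.33 targets Drenistan, not Vinia; it does not apply.
Duty = €2,215.50 × 29.5% = €653.57.
Line 3 (2219.29.88, Hesia, 1,043 units, €89,990.04):
Base rate for 2219.29.88 is 5%.
Origin Hesia qualifies under the Vinius–Hesia agreement and 2219.29.88 is covered: preferential rate Free applies instead.
Duty = €89,990.04 × 0% = €0.00.
Line 4 (7181.48.39, Hesia, 1,195 kg, €240,959.80):
Base rate for 7181.48.39 is €6.28/kg.
Origin Hesia qualifies under the Vinius–Hesia agreement and 7181.48.39 is covered: preferential rate Free applies instead.
Duty = €240,959.80 × 0% = €0.00.
Total = €35,345.13 + €653.57 + €0.00 + €0.00 = €35,998.70.

€35,998.70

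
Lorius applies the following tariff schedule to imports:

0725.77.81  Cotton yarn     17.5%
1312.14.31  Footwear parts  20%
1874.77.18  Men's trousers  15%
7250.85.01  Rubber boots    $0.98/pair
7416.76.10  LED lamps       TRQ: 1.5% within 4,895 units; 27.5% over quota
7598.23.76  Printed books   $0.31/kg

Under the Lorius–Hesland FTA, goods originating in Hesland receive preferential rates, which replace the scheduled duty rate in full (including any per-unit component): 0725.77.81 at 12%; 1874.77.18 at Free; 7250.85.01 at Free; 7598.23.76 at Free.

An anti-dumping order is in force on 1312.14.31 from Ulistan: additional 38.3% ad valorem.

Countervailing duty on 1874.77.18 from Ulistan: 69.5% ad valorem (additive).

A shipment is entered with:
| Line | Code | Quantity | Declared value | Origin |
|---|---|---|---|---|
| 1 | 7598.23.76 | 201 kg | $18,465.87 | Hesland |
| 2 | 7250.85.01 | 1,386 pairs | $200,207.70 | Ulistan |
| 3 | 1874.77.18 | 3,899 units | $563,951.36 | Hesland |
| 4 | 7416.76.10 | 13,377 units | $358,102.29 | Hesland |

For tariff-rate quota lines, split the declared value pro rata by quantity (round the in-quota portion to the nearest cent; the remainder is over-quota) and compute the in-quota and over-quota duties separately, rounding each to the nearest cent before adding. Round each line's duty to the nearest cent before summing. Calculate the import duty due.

$65,766.23

Line 1 (7598.23.76, Hesland, 201 kg, $18,465.87):
Base rate for 7598.23.76 is $0.31/kg.
Origin Hesland qualifies under the Lorius–Hesland agreement and 7598.23.76 is covered: preferential rate Free applies instead.
Duty = $18,465.87 × 0% = $0.00.
Line 2 (7250.85.01, Ulistan, 1,386 pairs, $200,207.70):
Base rate for 7250.85.01 is $0.98/pair.
7250.85.01 has an FTA preferential rate, but origin Ulistan is not Hesland; base rate stands.
Duty = 1,386 × $0.98 = $1,358.28.
Line 3 (1874.77.18, Hesland, 3,899 units, $563,951.36):
Base rate for 1874.77.18 is 15%.
Origin Hesland qualifies under the Lorius–Hesland agreement and 1874.77.18 is covered: preferential rate Free applies instead.
The additional-duty order on 1874.77.18 targets Ulistan, not Hesland; it does not apply.
Duty = $563,951.36 × 0% = $0.00.
Line 4 (7416.76.10, Hesland, 13,377 units, $358,102.29):
Code 7416.76.10 is under a tariff-rate quota (threshold 4,895 units). In-quota: 4,895 units at 1.5%; over-quota: 8,482 units at 27.5%.
Pro-rata value split: in-quota = $358,102.29 × 4,895/13,377 = $131,039.15; over-quota = $358,102.29 − $131,039.15 = $227,063.14.
In-quota duty = $131,039.15 × 1.5% = $1,965.59. Over-quota duty = $227,063.14 × 27.5% = $62,442.36.
Line duty = $1,965.59 + $62,442.36 = $64,407.95.
Total = $0.00 + $1,358.28 + $0.00 + $64,407.95 = $65,766.23.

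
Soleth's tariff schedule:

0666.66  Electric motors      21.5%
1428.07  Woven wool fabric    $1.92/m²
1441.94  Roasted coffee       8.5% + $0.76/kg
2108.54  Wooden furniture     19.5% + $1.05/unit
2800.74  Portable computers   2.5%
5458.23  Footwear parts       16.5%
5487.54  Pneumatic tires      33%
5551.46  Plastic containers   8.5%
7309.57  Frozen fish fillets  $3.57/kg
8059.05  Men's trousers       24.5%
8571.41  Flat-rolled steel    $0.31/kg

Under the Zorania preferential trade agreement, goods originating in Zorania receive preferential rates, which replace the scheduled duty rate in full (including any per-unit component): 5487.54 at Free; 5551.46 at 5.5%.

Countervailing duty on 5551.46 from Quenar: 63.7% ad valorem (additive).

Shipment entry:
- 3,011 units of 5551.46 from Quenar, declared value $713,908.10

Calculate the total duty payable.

$515,441.65

Line 1 (5551.46, Quenar, 3,011 units, $713,908.10):
Base rate for 5551.46 is 8.5%.
5551.46 has an FTA preferential rate, but origin Quenar is not Zorania; base rate stands.
Additional duty on 5551.46 from Quenar: +63.7%. Applied ad valorem rate: 8.5% + 63.7% = 72.2%.
Duty = $713,908.10 × 72.2% = $515,441.65.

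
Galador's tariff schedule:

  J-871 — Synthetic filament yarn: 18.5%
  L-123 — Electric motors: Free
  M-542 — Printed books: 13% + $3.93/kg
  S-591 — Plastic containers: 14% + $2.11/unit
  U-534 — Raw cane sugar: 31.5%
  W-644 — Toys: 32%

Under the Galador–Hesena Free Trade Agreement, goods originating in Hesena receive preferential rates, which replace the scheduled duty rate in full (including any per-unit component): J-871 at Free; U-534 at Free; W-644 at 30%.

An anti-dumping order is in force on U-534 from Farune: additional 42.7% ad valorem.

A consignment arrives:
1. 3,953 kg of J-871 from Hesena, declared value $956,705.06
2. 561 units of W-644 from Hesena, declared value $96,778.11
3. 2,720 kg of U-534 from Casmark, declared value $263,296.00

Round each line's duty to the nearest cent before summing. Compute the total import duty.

Line 1 (J-871, Hesena, 3,953 kg, $956,705.06):
Base rate for J-871 is 18.5%.
Origin Hesena qualifies under the Galador–Hesena agreement and J-871 is covered: preferential rate Free applies instead.
Duty = $956,705.06 × 0% = $0.00.
Line 2 (W-644, Hesena, 561 units, $96,778.11):
Base rate for W-644 is 32%.
Origin Hesena qualifies under the Galador–Hesena agreement and W-644 is covered: preferential rate 30% applies instead.
Duty = $96,778.11 × 30% = $29,033.43.
Line 3 (U-534, Casmark, 2,720 kg, $263,296.00):
Base rate for U-534 is 31.5%.
U-534 has an FTA preferential rate, but origin Casmark is not Hesena; base rate stands.
The additional-duty order on U-534 targets Farune, not Casmark; it does not apply.
Duty = $263,296.00 × 31.5% = $82,938.24.
Total = $0.00 + $29,033.43 + $82,938.24 = $111,971.67.

$111,971.67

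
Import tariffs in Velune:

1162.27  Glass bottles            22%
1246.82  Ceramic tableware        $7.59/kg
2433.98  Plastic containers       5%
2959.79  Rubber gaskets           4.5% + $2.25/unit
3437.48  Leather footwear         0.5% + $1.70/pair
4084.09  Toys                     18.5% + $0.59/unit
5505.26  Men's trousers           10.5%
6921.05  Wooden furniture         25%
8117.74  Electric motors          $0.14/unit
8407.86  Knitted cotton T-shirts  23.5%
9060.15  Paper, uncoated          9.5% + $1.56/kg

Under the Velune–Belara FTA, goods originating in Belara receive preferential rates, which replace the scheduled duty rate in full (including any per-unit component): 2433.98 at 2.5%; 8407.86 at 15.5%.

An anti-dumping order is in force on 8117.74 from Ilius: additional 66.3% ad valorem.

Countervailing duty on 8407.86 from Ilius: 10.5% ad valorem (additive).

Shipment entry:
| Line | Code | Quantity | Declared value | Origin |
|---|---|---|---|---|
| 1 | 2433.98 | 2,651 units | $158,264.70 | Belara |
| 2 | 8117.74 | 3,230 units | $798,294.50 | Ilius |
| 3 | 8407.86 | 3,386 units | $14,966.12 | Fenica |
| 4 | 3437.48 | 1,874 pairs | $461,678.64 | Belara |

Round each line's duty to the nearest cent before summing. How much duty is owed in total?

$542,689.30

Line 1 (2433.98, Belara, 2,651 units, $158,264.70):
Base rate for 2433.98 is 5%.
Origin Belara qualifies under the Velune–Belara agreement and 2433.98 is covered: preferential rate 2.5% applies instead.
Duty = $158,264.70 × 2.5% = $3,956.62.
Line 2 (8117.74, Ilius, 3,230 units, $798,294.50):
Base rate for 8117.74 is $0.14/unit.
Additional duty on 8117.74 from Ilius: +66.3% ad valorem. Applied ad valorem rate = 66.3%.
Duty = $798,294.50 × 66.3% + 3,230 × $0.14 = $529,721.45.
Line 3 (8407.86, Fenica, 3,386 units, $14,966.12):
Base rate for 8407.86 is 23.5%.
8407.86 has an FTA preferential rate, but origin Fenica is not Belara; base rate stands.
The additional-duty order on 8407.86 targets Ilius, not Fenica; it does not apply.
Duty = $14,966.12 × 23.5% = $3,517.04.
Line 4 (3437.48, Belara, 1,874 pairs, $461,678.64):
Base rate for 3437.48 is 0.5% + $1.70/pair.
Origin Belara is the FTA partner but 3437.48 is not on the preference list; base rate stands.
Duty = $461,678.64 × 0.5% + 1,874 × $1.70 = $5,494.19.
Total = $3,956.62 + $529,721.45 + $3,517.04 + $5,494.19 = $542,689.30.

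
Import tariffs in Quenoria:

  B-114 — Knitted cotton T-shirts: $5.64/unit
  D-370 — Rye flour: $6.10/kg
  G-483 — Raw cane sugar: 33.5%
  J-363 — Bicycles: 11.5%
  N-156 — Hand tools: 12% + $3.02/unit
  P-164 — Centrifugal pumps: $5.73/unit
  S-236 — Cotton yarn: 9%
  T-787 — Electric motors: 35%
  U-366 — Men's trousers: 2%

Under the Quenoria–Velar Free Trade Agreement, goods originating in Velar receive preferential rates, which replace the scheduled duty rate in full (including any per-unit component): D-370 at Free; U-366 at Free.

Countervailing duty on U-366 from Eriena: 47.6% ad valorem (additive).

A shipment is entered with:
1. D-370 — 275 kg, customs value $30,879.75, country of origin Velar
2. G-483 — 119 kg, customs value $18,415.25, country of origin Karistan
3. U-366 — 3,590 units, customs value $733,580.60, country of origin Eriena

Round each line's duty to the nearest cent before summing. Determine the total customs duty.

$370,025.09

Line 1 (D-370, Velar, 275 kg, $30,879.75):
Base rate for D-370 is $6.10/kg.
Origin Velar qualifies under the Quenoria–Velar agreement and D-370 is covered: preferential rate Free applies instead.
Duty = $30,879.75 × 0% = $0.00.
Line 2 (G-483, Karistan, 119 kg, $18,415.25):
Base rate for G-483 is 33.5%.
Duty = $18,415.25 × 33.5% = $6,169.11.
Line 3 (U-366, Eriena, 3,590 units, $733,580.60):
Base rate for U-366 is 2%.
U-366 has an FTA preferential rate, but origin Eriena is not Velar; base rate stands.
Additional duty on U-366 from Eriena: +47.6%. Applied ad valorem rate: 2% + 47.6% = 49.6%.
Duty = $733,580.60 × 49.6% = $363,855.98.
Total = $0.00 + $6,169.11 + $363,855.98 = $370,025.09.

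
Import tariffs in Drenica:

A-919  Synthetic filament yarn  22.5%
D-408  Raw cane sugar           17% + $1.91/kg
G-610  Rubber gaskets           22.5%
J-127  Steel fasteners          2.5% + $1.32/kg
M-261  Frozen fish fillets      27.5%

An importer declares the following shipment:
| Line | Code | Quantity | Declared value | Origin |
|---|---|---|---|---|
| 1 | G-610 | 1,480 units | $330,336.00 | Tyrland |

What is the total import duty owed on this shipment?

$74,325.60

Line 1 (G-610, Tyrland, 1,480 units, $330,336.00):
Base rate for G-610 is 22.5%.
Duty = $330,336.00 × 22.5% = $74,325.60.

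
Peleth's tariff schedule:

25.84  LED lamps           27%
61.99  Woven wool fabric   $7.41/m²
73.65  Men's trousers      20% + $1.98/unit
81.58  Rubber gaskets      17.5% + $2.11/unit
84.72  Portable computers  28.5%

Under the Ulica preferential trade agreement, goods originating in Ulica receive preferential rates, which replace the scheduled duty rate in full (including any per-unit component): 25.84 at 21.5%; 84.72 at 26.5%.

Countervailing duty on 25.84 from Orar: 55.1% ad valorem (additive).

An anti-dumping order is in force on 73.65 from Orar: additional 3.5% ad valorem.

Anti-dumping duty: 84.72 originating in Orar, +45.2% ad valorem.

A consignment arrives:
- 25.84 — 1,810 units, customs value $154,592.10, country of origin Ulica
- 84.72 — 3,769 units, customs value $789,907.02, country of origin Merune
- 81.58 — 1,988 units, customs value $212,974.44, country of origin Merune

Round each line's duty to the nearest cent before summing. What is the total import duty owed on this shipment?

Line 1 (25.84, Ulica, 1,810 units, $154,592.10):
Base rate for 25.84 is 27%.
Origin Ulica qualifies under the Peleth–Ulica agreement and 25.84 is covered: preferential rate 21.5% applies instead.
The additional-duty order on 25.84 targets Orar, not Ulica; it does not apply.
Duty = $154,592.10 × 21.5% = $33,237.30.
Line 2 (84.72, Merune, 3,769 units, $789,907.02):
Base rate for 84.72 is 28.5%.
84.72 has an FTA preferential rate, but origin Merune is not Ulica; base rate stands.
The additional-duty order on 84.72 targets Orar, not Merune; it does not apply.
Duty = $789,907.02 × 28.5% = $225,123.50.
Line 3 (81.58, Merune, 1,988 units, $212,974.44):
Base rate for 81.58 is 17.5% + $2.11/unit.
Duty = $212,974.44 × 17.5% + 1,988 × $2.11 = $41,465.21.
Total = $33,237.30 + $225,123.50 + $41,465.21 = $299,826.01.

$299,826.01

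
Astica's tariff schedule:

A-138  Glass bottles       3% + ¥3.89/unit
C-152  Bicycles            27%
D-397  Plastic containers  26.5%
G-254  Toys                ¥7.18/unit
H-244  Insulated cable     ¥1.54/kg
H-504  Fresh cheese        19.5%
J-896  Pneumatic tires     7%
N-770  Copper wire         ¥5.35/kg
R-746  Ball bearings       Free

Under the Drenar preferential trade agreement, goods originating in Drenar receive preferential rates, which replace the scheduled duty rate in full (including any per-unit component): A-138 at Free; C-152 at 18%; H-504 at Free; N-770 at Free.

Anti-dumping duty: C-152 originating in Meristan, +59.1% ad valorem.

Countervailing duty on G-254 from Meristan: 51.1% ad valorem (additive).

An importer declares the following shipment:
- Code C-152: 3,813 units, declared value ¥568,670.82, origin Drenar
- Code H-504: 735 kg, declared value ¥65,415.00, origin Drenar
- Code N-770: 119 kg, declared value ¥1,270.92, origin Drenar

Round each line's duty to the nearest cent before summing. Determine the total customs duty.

Line 1 (C-152, Drenar, 3,813 units, ¥568,670.82):
Base rate for C-152 is 27%.
Origin Drenar qualifies under the Astica–Drenar agreement and C-152 is covered: preferential rate 18% applies instead.
The additional-duty order on C-152 targets Meristan, not Drenar; it does not apply.
Duty = ¥568,670.82 × 18% = ¥102,360.75.
Line 2 (H-504, Drenar, 735 kg, ¥65,415.00):
Base rate for H-504 is 19.5%.
Origin Drenar qualifies under the Astica–Drenar agreement and H-504 is covered: preferential rate Free applies instead.
Duty = ¥65,415.00 × 0% = ¥0.00.
Line 3 (N-770, Drenar, 119 kg, ¥1,270.92):
Base rate for N-770 is ¥5.35/kg.
Origin Drenar qualifies under the Astica–Drenar agreement and N-770 is covered: preferential rate Free applies instead.
Duty = ¥1,270.92 × 0% = ¥0.00.
Total = ¥102,360.75 + ¥0.00 + ¥0.00 = ¥102,360.75.

¥102,360.75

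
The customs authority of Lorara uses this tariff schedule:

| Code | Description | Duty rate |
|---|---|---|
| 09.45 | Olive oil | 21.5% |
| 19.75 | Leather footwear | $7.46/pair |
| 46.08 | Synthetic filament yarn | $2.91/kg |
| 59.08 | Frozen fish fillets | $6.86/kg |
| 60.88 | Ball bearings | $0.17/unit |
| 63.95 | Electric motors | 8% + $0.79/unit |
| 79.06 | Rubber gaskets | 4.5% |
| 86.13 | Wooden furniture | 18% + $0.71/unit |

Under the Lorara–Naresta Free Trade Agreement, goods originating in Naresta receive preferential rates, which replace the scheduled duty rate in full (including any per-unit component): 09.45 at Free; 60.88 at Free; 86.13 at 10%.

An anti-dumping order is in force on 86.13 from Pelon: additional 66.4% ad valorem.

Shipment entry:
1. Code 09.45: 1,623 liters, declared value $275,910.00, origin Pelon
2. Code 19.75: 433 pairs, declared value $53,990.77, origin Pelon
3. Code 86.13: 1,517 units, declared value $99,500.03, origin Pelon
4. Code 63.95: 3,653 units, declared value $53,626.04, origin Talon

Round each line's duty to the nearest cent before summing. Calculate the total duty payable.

Line 1 (09.45, Pelon, 1,623 liters, $275,910.00):
Base rate for 09.45 is 21.5%.
09.45 has an FTA preferential rate, but origin Pelon is not Naresta; base rate stands.
Duty = $275,910.00 × 21.5% = $59,320.65.
Line 2 (19.75, Pelon, 433 pairs, $53,990.77):
Base rate for 19.75 is $7.46/pair.
Duty = 433 × $7.46 = $3,230.18.
Line 3 (86.13, Pelon, 1,517 units, $99,500.03):
Base rate for 86.13 is 18% + $0.71/unit.
86.13 has an FTA preferential rate, but origin Pelon is not Naresta; base rate stands.
Additional duty on 86.13 from Pelon: +66.4%. Applied ad valorem rate: 18% + 66.4% = 84.4%.
Duty = $99,500.03 × 84.4% + 1,517 × $0.71 = $85,055.10.
Line 4 (63.95, Talon, 3,653 units, $53,626.04):
Base rate for 63.95 is 8% + $0.79/unit.
Duty = $53,626.04 × 8% + 3,653 × $0.79 = $7,175.95.
Total = $59,320.65 + $3,230.18 + $85,055.10 + $7,175.95 = $154,781.88.

$154,781.88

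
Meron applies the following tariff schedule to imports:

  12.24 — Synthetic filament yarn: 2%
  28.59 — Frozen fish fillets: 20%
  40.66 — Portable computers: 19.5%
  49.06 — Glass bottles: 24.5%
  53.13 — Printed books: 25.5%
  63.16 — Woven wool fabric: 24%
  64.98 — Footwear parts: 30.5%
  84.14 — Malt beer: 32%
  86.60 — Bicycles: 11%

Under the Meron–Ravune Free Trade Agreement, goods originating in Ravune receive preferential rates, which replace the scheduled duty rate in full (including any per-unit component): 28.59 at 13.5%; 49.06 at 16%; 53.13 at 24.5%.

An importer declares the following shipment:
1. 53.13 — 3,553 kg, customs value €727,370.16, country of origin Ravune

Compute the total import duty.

€178,205.69

Line 1 (53.13, Ravune, 3,553 kg, €727,370.16):
Base rate for 53.13 is 25.5%.
Origin Ravune qualifies under the Meron–Ravune agreement and 53.13 is covered: preferential rate 24.5% applies instead.
Duty = €727,370.16 × 24.5% = €178,205.69.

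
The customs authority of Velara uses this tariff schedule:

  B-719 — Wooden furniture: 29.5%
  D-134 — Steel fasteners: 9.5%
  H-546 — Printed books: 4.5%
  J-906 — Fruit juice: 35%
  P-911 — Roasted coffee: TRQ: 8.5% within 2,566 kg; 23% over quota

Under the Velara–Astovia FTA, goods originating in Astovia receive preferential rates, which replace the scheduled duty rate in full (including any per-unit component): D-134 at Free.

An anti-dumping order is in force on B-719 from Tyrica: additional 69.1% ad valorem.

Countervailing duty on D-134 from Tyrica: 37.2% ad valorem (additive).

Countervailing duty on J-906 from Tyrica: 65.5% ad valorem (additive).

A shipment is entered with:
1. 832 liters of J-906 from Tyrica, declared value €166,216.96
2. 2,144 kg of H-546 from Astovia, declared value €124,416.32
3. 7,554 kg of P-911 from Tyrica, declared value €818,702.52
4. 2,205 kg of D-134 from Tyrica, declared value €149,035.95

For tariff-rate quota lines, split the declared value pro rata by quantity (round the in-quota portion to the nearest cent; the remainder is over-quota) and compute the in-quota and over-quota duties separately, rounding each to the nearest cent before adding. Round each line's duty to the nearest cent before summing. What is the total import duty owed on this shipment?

€390,223.19

Line 1 (J-906, Tyrica, 832 liters, €166,216.96):
Base rate for J-906 is 35%.
Additional duty on J-906 from Tyrica: +65.5%. Applied ad valorem rate: 35% + 65.5% = 100.5%.
Duty = €166,216.96 × 100.5% = €167,048.04.
Line 2 (H-546, Astovia, 2,144 kg, €124,416.32):
Base rate for H-546 is 4.5%.
Origin Astovia is the FTA partner but H-546 is not on the preference list; base rate stands.
Duty = €124,416.32 × 4.5% = €5,598.73.
Line 3 (P-911, Tyrica, 7,554 kg, €818,702.52):
Code P-911 is under a tariff-rate quota (threshold 2,566 kg). In-quota: 2,566 kg at 8.5%; over-quota: 4,988 kg at 23%.
Pro-rata value split: in-quota = €818,702.52 × 2,566/7,554 = €278,103.08; over-quota = €818,702.52 − €278,103.08 = €540,599.44.
In-quota duty = €278,103.08 × 8.5% = €23,638.76. Over-quota duty = €540,599.44 × 23% = €124,337.87.
Line duty = €23,638.76 + €124,337.87 = €147,976.63.
Line 4 (D-134, Tyrica, 2,205 kg, €149,035.95):
Base rate for D-134 is 9.5%.
D-134 has an FTA preferential rate, but origin Tyrica is not Astovia; base rate stands.
Additional duty on D-134 from Tyrica: +37.2%. Applied ad valorem rate: 9.5% + 37.2% = 46.7%.
Duty = €149,035.95 × 46.7% = €69,599.79.
Total = €167,048.04 + €5,598.73 + €147,976.63 + €69,599.79 = €390,223.19.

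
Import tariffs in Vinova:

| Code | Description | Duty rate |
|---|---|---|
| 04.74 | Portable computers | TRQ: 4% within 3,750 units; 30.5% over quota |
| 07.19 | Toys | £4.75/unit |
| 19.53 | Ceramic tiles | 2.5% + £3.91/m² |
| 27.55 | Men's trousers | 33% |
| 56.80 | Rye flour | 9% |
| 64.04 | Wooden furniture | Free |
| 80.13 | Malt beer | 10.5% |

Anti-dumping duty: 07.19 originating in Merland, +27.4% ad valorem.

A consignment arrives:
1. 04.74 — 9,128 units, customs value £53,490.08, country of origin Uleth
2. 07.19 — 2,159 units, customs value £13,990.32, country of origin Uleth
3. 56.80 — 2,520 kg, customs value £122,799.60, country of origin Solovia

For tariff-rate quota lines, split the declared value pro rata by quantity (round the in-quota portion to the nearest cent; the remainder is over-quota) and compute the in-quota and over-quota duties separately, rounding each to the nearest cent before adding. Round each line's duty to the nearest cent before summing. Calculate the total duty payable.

Line 1 (04.74, Uleth, 9,128 units, £53,490.08):
Code 04.74 is under a tariff-rate quota (threshold 3,750 units). In-quota: 3,750 units at 4%; over-quota: 5,378 units at 30.5%.
Pro-rata value split: in-quota = £53,490.08 × 3,750/9,128 = £21,975.00; over-quota = £53,490.08 − £21,975.00 = £31,515.08.
In-quota duty = £21,975.00 × 4% = £879.00. Over-quota duty = £31,515.08 × 30.5% = £9,612.10.
Line duty = £879.00 + £9,612.10 = £10,491.10.
Line 2 (07.19, Uleth, 2,159 units, £13,990.32):
Base rate for 07.19 is £4.75/unit.
The additional-duty order on 07.19 targets Merland, not Uleth; it does not apply.
Duty = 2,159 × £4.75 = £10,255.25.
Line 3 (56.80, Solovia, 2,520 kg, £122,799.60):
Base rate for 56.80 is 9%.
Duty = £122,799.60 × 9% = £11,051.96.
Total = £10,491.10 + £10,255.25 + £11,051.96 = £31,798.31.

£31,798.31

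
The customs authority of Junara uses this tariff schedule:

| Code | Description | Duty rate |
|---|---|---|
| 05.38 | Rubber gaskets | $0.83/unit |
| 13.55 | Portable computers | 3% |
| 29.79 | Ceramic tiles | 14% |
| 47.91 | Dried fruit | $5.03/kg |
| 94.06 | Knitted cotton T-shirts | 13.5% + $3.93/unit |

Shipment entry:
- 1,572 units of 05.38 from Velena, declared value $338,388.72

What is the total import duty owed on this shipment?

Line 1 (05.38, Velena, 1,572 units, $338,388.72):
Base rate for 05.38 is $0.83/unit.
Duty = 1,572 × $0.83 = $1,304.76.

$1,304.76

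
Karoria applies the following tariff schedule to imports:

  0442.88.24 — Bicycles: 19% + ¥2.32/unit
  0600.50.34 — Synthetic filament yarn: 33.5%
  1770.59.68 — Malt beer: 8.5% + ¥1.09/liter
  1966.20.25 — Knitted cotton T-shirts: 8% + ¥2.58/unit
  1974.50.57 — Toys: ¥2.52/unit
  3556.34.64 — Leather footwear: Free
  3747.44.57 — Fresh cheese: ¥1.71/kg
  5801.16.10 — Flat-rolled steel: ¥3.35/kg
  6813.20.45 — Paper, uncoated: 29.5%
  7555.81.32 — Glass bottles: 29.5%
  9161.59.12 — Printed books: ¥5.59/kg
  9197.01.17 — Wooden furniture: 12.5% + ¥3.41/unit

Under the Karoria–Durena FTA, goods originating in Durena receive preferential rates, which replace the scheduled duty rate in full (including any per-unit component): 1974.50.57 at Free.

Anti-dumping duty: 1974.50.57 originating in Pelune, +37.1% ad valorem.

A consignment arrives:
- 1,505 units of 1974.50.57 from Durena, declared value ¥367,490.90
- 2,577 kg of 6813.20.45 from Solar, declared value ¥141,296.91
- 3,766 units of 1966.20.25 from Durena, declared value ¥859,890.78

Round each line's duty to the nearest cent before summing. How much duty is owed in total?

¥120,190.13

Line 1 (1974.50.57, Durena, 1,505 units, ¥367,490.90):
Base rate for 1974.50.57 is ¥2.52/unit.
Origin Durena qualifies under the Karoria–Durena agreement and 1974.50.57 is covered: preferential rate Free applies instead.
The additional-duty order on 1974.50.57 targets Pelune, not Durena; it does not apply.
Duty = ¥367,490.90 × 0% = ¥0.00.
Line 2 (6813.20.45, Solar, 2,577 kg, ¥141,296.91):
Base rate for 6813.20.45 is 29.5%.
Duty = ¥141,296.91 × 29.5% = ¥41,682.59.
Line 3 (1966.20.25, Durena, 3,766 units, ¥859,890.78):
Base rate for 1966.20.25 is 8% + ¥2.58/unit.
Origin Durena is the FTA partner but 1966.20.25 is not on the preference list; base rate stands.
Duty = ¥859,890.78 × 8% + 3,766 × ¥2.58 = ¥78,507.54.
Total = ¥0.00 + ¥41,682.59 + ¥78,507.54 = ¥120,190.13.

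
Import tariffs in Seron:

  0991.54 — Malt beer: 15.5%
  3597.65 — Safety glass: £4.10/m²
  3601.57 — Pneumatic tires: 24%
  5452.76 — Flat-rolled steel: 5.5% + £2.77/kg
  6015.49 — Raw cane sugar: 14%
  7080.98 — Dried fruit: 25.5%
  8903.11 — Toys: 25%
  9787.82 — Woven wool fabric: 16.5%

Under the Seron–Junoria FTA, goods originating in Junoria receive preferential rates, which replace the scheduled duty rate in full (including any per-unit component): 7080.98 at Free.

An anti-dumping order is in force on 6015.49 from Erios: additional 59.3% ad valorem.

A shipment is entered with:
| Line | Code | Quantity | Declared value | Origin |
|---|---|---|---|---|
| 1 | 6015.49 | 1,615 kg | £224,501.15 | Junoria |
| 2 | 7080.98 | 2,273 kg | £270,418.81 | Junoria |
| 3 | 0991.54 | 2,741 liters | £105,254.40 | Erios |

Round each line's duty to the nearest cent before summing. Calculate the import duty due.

Line 1 (6015.49, Junoria, 1,615 kg, £224,501.15):
Base rate for 6015.49 is 14%.
Origin Junoria is the FTA partner but 6015.49 is not on the preference list; base rate stands.
The additional-duty order on 6015.49 targets Erios, not Junoria; it does not apply.
Duty = £224,501.15 × 14% = £31,430.16.
Line 2 (7080.98, Junoria, 2,273 kg, £270,418.81):
Base rate for 7080.98 is 25.5%.
Origin Junoria qualifies under the Seron–Junoria agreement and 7080.98 is covered: preferential rate Free applies instead.
Duty = £270,418.81 × 0% = £0.00.
Line 3 (0991.54, Erios, 2,741 liters, £105,254.40):
Base rate for 0991.54 is 15.5%.
Duty = £105,254.40 × 15.5% = £16,314.43.
Total = £31,430.16 + £0.00 + £16,314.43 = £47,744.59.

£47,744.59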